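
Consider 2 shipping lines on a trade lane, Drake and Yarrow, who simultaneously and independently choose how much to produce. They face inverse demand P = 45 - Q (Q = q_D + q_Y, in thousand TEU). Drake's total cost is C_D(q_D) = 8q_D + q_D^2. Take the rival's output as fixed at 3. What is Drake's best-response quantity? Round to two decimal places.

With the rival's output fixed at 3, Drake's profit is π_D = (45 - 3 - q_D)q_D - (8q_D + q_D²) = (42 - q_D)q_D - (8q_D + q_D²).
∂π_D/∂q_D = 34 - 4q_D = 0, so q_D = 17/2.

8.50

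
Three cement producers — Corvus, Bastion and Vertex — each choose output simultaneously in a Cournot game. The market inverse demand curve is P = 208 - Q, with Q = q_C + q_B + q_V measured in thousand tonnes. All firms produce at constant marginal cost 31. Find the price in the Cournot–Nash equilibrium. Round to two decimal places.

A representative firm's profit is π_i = q_i(208 - Q) - 31q_i.
Setting ∂π_i/∂q_i = 0 with rivals' quantities fixed: 177 - 2q_i - Σ_{j≠i} q_j = 0.
By symmetry each firm produces the same amount; substituting Σ_{j≠i} q_j = 2q_i yields q_i = 177/4.
Total output Q = 531/4, so price P = 208 - 531/4 = 301/4.

75.25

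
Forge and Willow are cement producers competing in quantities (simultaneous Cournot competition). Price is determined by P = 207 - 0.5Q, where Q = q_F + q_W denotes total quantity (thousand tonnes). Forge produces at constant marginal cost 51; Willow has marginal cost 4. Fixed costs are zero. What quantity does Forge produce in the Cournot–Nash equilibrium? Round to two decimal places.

72.67

Forge's profit: π_F = (207 - 0.5Q)q_F - (51q_F). Setting ∂π_F/∂q_F = 0: 156 - q_F - (1/2)(q_W) = 0.
Willow's profit: π_W = (207 - 0.5Q)q_W - (4q_W). Setting ∂π_W/∂q_W = 0: 203 - q_W - (1/2)(q_F) = 0.
So q_F = (156 - (1/2)q_W) and q_W = (203 - (1/2)q_F).
Solving the pair: q_F = 218/3, q_W = 500/3.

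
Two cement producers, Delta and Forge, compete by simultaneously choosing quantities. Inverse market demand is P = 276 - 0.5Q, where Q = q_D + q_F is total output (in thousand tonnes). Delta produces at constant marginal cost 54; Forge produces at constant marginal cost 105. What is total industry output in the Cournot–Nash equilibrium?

262

Delta's profit: π_D = (276 - 0.5Q)q_D - (54q_D). Setting ∂π_D/∂q_D = 0: 222 - q_D - (1/2)(q_F) = 0.
Forge's first-order condition: 171 - q_F - (1/2)(q_D) = 0.
So q_D = (222 - (1/2)q_F) and q_F = (171 - (1/2)q_D).
Substituting one into the other gives q_D = 182 and q_F = 80.
Total output Q = 182 + 80 = 262.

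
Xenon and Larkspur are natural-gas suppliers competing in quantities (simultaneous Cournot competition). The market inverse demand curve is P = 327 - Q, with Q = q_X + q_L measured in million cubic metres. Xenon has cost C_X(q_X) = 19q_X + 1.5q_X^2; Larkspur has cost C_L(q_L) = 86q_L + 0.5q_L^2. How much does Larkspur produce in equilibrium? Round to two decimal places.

64.07

Xenon's profit: π_X = (327 - Q)q_X - (19q_X + (3/2)q_X²). Setting ∂π_X/∂q_X = 0: 308 - 5q_X - (q_L) = 0.
Larkspur's profit: π_L = (327 - Q)q_L - (86q_L + (1/2)q_L²). Setting ∂π_L/∂q_L = 0: 241 - 3q_L - (q_X) = 0.
Rearranging gives the reaction functions q_X = (308 - q_L)/5 and q_L = (241 - q_X)/3.
Substituting one into the other gives q_X = 683/14 and q_L = 897/14.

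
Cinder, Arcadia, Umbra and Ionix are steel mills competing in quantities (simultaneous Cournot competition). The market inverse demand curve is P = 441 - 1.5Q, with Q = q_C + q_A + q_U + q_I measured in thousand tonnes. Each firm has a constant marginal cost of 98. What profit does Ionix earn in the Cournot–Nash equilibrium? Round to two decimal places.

Each firm earns π_i = (441 - 1.5Q)q_i - 98q_i.
Setting ∂π_i/∂q_i = 0 with rivals' quantities fixed: 343 - 3q_i - (3/2)·Σ_{j≠i} q_j = 0.
By symmetry each firm produces the same amount; substituting Σ_{j≠i} q_j = 3q_i yields q_i = 343/(15/2) = 686/15.
Price P = 441 - (3/2)·182.9333 = 833/5.
Ionix's profit: (833/5 - 98)·(686/15) = 3137.3067.

3137.31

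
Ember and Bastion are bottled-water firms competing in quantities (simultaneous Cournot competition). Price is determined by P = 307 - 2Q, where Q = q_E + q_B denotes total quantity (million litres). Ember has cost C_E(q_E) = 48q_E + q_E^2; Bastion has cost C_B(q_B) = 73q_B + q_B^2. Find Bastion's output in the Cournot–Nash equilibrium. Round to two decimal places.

27.69

Ember's profit: π_E = (307 - 2Q)q_E - (48q_E + q_E²). Setting ∂π_E/∂q_E = 0: 259 - 6q_E - 2(q_B) = 0.
Bastion's first-order condition: 234 - 6q_B - 2(q_E) = 0.
So q_E = (259 - 2q_B)/6 and q_B = (234 - 2q_E)/6.
Solving the pair: q_E = 543/16, q_B = 443/16.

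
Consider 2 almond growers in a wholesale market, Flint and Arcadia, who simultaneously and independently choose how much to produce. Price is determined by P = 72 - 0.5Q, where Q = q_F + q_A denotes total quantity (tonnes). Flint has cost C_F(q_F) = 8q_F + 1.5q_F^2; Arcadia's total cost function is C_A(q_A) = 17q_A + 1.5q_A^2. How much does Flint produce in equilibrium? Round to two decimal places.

14.51

Flint's profit: π_F = (72 - 0.5Q)q_F - (8q_F + (3/2)q_F²). Setting ∂π_F/∂q_F = 0: 64 - 4q_F - (1/2)(q_A) = 0.
Arcadia's profit: π_A = (72 - 0.5Q)q_A - (17q_A + (3/2)q_A²). Setting ∂π_A/∂q_A = 0: 55 - 4q_A - (1/2)(q_F) = 0.
Best responses: q_F = (64 - (1/2)q_A)/4, q_A = (55 - (1/2)q_F)/4.
Substituting one into the other gives q_F = 914/63 and q_A = 752/63.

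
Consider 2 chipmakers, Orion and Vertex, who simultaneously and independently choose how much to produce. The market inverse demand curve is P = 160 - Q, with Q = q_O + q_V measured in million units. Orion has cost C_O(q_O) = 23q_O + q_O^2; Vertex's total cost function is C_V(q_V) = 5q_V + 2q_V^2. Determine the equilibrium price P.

Orion's profit: π_O = (160 - Q)q_O - (23q_O + q_O²). Setting ∂π_O/∂q_O = 0: 137 - 4q_O - (q_V) = 0.
Vertex's profit: π_V = (160 - Q)q_V - (5q_V + 2q_V²). Setting ∂π_V/∂q_V = 0: 155 - 6q_V - (q_O) = 0.
Rearranging gives the reaction functions q_O = (137 - q_V)/4 and q_V = (155 - q_O)/6.
Solving the pair: q_O = 29, q_V = 21.
Total output Q = 50, so price P = 160 - 50 = 110.

110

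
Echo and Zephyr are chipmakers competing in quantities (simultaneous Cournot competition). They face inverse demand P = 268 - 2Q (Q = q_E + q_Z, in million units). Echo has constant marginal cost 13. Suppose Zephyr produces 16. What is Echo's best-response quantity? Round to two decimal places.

With the rival's output fixed at 16, Echo's profit is π_E = (268 - 2·16 - 2q_E)q_E - (13q_E) = (236 - 2q_E)q_E - (13q_E).
∂π_E/∂q_E = 223 - 4q_E = 0, so q_E = 223/4.

55.75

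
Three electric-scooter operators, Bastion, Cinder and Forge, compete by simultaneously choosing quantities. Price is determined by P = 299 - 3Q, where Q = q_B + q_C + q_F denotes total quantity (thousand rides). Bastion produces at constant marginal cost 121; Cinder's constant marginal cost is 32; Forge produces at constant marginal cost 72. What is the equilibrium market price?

131

Bastion's profit: π_B = (299 - 3Q)q_B - (121q_B). Setting ∂π_B/∂q_B = 0: 178 - 6q_B - 3(q_C + q_F) = 0.
Cinder's profit: π_C = (299 - 3Q)q_C - (32q_C). Setting ∂π_C/∂q_C = 0: 267 - 6q_C - 3(q_B + q_F) = 0.
Forge's profit: π_F = (299 - 3Q)q_F - (72q_F). Setting ∂π_F/∂q_F = 0: 227 - 6q_F - 3(q_B + q_C) = 0.
Adding the 3 conditions: 672 − 6Q − 6Q = 0, i.e. Q = 56.
Back-substituting: q_B = (178 − 168)/3 = 10/3, q_C = (267 − 168)/3 = 33, q_F = (227 − 168)/3 = 59/3.
Total output Q = 56, so price P = 299 - 3·56 = 131.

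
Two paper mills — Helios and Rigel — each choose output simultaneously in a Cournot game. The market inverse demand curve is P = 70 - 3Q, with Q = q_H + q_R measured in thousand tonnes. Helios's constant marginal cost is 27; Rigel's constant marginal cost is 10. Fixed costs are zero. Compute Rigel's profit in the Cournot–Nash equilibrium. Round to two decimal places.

Helios's profit: π_H = (70 - 3Q)q_H - (27q_H). Setting ∂π_H/∂q_H = 0: 43 - 6q_H - 3(q_R) = 0.
Rigel's profit: π_R = (70 - 3Q)q_R - (10q_R). Setting ∂π_R/∂q_R = 0: 60 - 6q_R - 3(q_H) = 0.
Rearranging gives the reaction functions q_H = (43 - 3q_R)/6 and q_R = (60 - 3q_H)/6.
Solving the pair: q_H = 26/9, q_R = 77/9.
Price P = 70 - 3·(103/9) = 107/3.
Rigel's profit: (107/3 - 10)·(77/9) = 219.5926.

219.59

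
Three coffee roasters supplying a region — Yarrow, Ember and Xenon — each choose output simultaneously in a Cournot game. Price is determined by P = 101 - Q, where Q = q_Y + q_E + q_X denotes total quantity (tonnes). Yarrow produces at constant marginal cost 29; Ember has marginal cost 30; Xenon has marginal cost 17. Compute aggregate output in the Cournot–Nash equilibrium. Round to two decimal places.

Yarrow's profit: π_Y = (101 - Q)q_Y - (29q_Y). Setting ∂π_Y/∂q_Y = 0: 72 - 2q_Y - (q_E + q_X) = 0.
Ember's profit: π_E = (101 - Q)q_E - (30q_E). Setting ∂π_E/∂q_E = 0: 71 - 2q_E - (q_Y + q_X) = 0.
Xenon's first-order condition: 84 - 2q_X - (q_Y + q_E) = 0.
Adding the 3 conditions: 227 − 2Q − 2Q = 0, i.e. Q = 227/4.
Back-substituting: q_Y = (72 − 227/4) = 61/4, q_E = (71 − 227/4) = 57/4, q_X = (84 − 227/4) = 109/4.
Total output Q = 61/4 + 57/4 + 109/4 = 227/4.

56.75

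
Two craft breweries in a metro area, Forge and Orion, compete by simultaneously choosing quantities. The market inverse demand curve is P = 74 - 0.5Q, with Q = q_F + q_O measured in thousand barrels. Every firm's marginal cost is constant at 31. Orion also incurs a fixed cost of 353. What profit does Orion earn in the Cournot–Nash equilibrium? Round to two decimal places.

Each firm earns π_i = (74 - 0.5Q)q_i - 31q_i.
Setting ∂π_i/∂q_i = 0 with rivals' quantities fixed: 43 - q_i - (1/2)q_j = 0.
By symmetry each firm produces the same amount; substituting q_j = q_i yields q_i = 43/(3/2) = 86/3.
Price P = 74 - (1/2)·(172/3) = 136/3.
Orion's profit: (136/3 - 31)·(86/3) - 353 = 521/9.

57.89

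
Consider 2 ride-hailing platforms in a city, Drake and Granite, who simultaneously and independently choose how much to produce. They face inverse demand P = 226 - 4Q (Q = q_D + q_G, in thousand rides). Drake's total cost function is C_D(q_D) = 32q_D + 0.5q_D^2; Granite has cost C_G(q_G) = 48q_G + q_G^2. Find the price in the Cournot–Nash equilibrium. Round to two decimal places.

Drake's profit: π_D = (226 - 4Q)q_D - (32q_D + (1/2)q_D²). Setting ∂π_D/∂q_D = 0: 194 - 9q_D - 4(q_G) = 0.
Granite's profit: π_G = (226 - 4Q)q_G - (48q_G + q_G²). Setting ∂π_G/∂q_G = 0: 178 - 10q_G - 4(q_D) = 0.
Best responses: q_D = (194 - 4q_G)/9, q_G = (178 - 4q_D)/10.
Substituting one into the other gives q_D = 614/37 and q_G = 413/37.
Total output Q = 1027/37, so price P = 226 - 4·(1027/37) = 114.9730.

114.97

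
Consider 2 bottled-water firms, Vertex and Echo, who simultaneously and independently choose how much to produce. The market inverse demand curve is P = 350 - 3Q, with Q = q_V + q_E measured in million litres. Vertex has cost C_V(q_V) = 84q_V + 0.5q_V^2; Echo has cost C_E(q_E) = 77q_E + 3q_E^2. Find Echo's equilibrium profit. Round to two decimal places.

1321.35

Vertex's profit: π_V = (350 - 3Q)q_V - (84q_V + (1/2)q_V²). Setting ∂π_V/∂q_V = 0: 266 - 7q_V - 3(q_E) = 0.
Echo's first-order condition: 273 - 12q_E - 3(q_V) = 0.
Rearranging gives the reaction functions q_V = (266 - 3q_E)/7 and q_E = (273 - 3q_V)/12.
Substituting one into the other gives q_V = 791/25 and q_E = 371/25.
Price P = 350 - 3·(1162/25) = 210.5600.
Echo's profit: 210.5600·(371/25) - 77·(371/25) - 3(371/25)² = 1321.3536.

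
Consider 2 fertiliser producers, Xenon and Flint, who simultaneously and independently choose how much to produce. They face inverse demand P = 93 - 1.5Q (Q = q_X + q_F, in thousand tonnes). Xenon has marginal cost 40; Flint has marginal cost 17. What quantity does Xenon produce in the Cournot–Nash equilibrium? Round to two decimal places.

6.67

Xenon's profit: π_X = (93 - 1.5Q)q_X - (40q_X). Setting ∂π_X/∂q_X = 0: 53 - 3q_X - (3/2)(q_F) = 0.
Flint's first-order condition: 76 - 3q_F - (3/2)(q_X) = 0.
So q_X = (53 - (3/2)q_F)/3 and q_F = (76 - (3/2)q_X)/3.
Solving the pair: q_X = 20/3, q_F = 22.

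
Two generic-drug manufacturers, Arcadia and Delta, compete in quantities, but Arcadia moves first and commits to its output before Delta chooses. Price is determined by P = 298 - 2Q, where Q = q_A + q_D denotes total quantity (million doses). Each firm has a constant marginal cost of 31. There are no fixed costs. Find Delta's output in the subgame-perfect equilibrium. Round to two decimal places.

33.38

The follower Delta best-responds to any q_A: π_D = (298 - 2Q)q_D - 31q_D.
∂π_D/∂q_D = 267 - 2q_A - 4q_D = 0 gives the reaction function q_D = (267 - 2q_A)/4.
Arcadia substitutes q_D(q_A) into its own profit: π_A = q_A(298 - 2q_A - (267 - 2q_A)/2) - 31q_A = (329/2 - q_A)q_A - 31q_A.
The leader's first-order condition 267/2 - 2q_A = 0 yields q_A = 267/4.
Then q_D = (267 - 2·(267/4))/4 = 267/8.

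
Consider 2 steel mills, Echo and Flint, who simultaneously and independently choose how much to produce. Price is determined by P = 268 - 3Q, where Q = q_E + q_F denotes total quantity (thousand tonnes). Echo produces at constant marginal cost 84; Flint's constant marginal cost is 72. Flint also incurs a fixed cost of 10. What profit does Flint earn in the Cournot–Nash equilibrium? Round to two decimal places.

Echo's profit: π_E = (268 - 3Q)q_E - (84q_E). Setting ∂π_E/∂q_E = 0: 184 - 6q_E - 3(q_F) = 0.
Flint's first-order condition: 196 - 6q_F - 3(q_E) = 0.
So q_E = (184 - 3q_F)/6 and q_F = (196 - 3q_E)/6.
Substituting one into the other gives q_E = 172/9 and q_F = 208/9.
Price P = 268 - 3·(380/9) = 424/3.
Flint's profit: (424/3 - 72)·(208/9) - 10 = 1592.3704.

1592.37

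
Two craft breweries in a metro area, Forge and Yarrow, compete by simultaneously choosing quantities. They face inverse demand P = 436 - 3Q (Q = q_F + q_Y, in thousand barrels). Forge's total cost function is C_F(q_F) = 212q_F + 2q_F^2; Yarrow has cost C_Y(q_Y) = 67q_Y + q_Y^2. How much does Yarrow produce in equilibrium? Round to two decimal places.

42.51

Forge's profit: π_F = (436 - 3Q)q_F - (212q_F + 2q_F²). Setting ∂π_F/∂q_F = 0: 224 - 10q_F - 3(q_Y) = 0.
Yarrow's first-order condition: 369 - 8q_Y - 3(q_F) = 0.
Rearranging gives the reaction functions q_F = (224 - 3q_Y)/10 and q_Y = (369 - 3q_F)/8.
Solving the pair: q_F = 685/71, q_Y = 42.5070.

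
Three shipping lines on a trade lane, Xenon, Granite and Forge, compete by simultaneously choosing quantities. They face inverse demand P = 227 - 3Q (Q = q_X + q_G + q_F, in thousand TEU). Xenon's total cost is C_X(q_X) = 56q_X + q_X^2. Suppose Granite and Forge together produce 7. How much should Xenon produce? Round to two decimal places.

With rivals' combined output fixed at 7, Xenon's profit is π_X = (227 - 3·7 - 3q_X)q_X - (56q_X + q_X²) = (206 - 3q_X)q_X - (56q_X + q_X²).
∂π_X/∂q_X = 150 - 8q_X = 0, so q_X = 75/4.

18.75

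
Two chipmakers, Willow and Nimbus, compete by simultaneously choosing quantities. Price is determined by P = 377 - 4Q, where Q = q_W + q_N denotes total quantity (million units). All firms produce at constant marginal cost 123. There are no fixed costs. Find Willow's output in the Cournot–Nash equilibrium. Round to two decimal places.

21.17

A representative firm's profit is π_i = q_i(377 - 4Q) - 123q_i.
First-order condition (treating rivals' output as given): 254 - 8q_i - 4q_j = 0.
With identical firms every q_j equals q_i, so q_j = q_i and 254 = 12q_i, giving q_i = 127/6.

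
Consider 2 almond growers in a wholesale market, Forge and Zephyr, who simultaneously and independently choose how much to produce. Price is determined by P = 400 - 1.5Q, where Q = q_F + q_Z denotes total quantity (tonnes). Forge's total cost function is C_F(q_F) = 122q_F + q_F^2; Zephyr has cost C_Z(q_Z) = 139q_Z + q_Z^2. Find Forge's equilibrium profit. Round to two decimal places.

4815.85

Forge's profit: π_F = (400 - 1.5Q)q_F - (122q_F + q_F²). Setting ∂π_F/∂q_F = 0: 278 - 5q_F - (3/2)(q_Z) = 0.
Zephyr's profit: π_Z = (400 - 1.5Q)q_Z - (139q_Z + q_Z²). Setting ∂π_Z/∂q_Z = 0: 261 - 5q_Z - (3/2)(q_F) = 0.
Best responses: q_F = (278 - (3/2)q_Z)/5, q_Z = (261 - (3/2)q_F)/5.
Solving the pair: q_F = 43.8901, q_Z = 39.0330.
Price P = 400 - (3/2)·(1078/13) = 275.6154.
Forge's profit: 275.6154·43.8901 - 122·43.8901 - 43.8901² = 4815.8544.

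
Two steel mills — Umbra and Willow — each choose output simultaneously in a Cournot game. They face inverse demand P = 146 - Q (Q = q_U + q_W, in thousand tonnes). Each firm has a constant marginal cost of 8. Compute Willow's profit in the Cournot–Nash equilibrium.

Each firm earns π_i = (146 - Q)q_i - 8q_i.
Setting ∂π_i/∂q_i = 0 with rivals' quantities fixed: 138 - 2q_i - q_j = 0.
By symmetry each firm produces the same amount; substituting q_j = q_i yields q_i = 138/3 = 46.
Price P = 146 - 92 = 54.
Willow's profit: (54 - 8)·46 = 2116.

2116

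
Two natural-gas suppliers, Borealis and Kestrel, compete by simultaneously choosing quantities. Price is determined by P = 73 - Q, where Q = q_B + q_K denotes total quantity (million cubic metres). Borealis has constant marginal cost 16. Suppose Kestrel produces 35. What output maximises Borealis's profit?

11

With the rival's output fixed at 35, Borealis's profit is π_B = (73 - 35 - q_B)q_B - (16q_B) = (38 - q_B)q_B - (16q_B).
∂π_B/∂q_B = 22 - 2q_B = 0, so q_B = 11.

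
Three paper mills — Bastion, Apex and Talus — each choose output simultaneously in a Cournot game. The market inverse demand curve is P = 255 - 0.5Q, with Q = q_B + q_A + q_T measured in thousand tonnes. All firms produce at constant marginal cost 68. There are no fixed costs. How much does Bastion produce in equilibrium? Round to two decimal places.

A representative firm's profit is π_i = q_i(255 - 0.5Q) - 68q_i.
First-order condition (treating rivals' output as given): 187 - q_i - (1/2)·Σ_{j≠i} q_j = 0.
With identical firms every q_j equals q_i, so Σ_{j≠i} q_j = 2q_i and 187 = 2q_i, giving q_i = 187/2.

93.50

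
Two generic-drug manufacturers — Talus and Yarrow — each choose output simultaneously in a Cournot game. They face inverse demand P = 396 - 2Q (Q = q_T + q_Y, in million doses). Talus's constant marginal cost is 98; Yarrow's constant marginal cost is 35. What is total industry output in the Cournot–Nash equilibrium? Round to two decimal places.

109.83

Talus's profit: π_T = (396 - 2Q)q_T - (98q_T). Setting ∂π_T/∂q_T = 0: 298 - 4q_T - 2(q_Y) = 0.
Yarrow's profit: π_Y = (396 - 2Q)q_Y - (35q_Y). Setting ∂π_Y/∂q_Y = 0: 361 - 4q_Y - 2(q_T) = 0.
Rearranging gives the reaction functions q_T = (298 - 2q_Y)/4 and q_Y = (361 - 2q_T)/4.
Substituting one into the other gives q_T = 235/6 and q_Y = 212/3.
Total output Q = 235/6 + 212/3 = 659/6.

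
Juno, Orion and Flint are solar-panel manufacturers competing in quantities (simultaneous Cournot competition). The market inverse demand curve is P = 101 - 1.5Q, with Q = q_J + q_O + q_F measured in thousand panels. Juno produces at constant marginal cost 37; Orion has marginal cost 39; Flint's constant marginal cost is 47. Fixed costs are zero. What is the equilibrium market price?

Juno's profit: π_J = (101 - 1.5Q)q_J - (37q_J). Setting ∂π_J/∂q_J = 0: 64 - 3q_J - (3/2)(q_O + q_F) = 0.
Orion's first-order condition: 62 - 3q_O - (3/2)(q_J + q_F) = 0.
Flint's profit: π_F = (101 - 1.5Q)q_F - (47q_F). Setting ∂π_F/∂q_F = 0: 54 - 3q_F - (3/2)(q_J + q_O) = 0.
Summing all 3 equations gives 180 − 6Q = 0, hence Q = 30.
Back-substituting: q_J = (64 − 45)/(3/2) = 38/3, q_O = (62 − 45)/(3/2) = 34/3, q_F = (54 − 45)/(3/2) = 6.
Total output Q = 30, so price P = 101 - (3/2)·30 = 56.

56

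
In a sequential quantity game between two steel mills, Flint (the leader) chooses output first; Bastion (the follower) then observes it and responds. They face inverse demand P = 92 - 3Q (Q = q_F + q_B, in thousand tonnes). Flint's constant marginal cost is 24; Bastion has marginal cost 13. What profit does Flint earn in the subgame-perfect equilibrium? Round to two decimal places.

135.38

The follower Bastion best-responds to any q_F: π_B = (92 - 3Q)q_B - 13q_B.
Follower FOC: 79 - 3q_F - 6q_B = 0, so q_B(q_F) = (79 - 3q_F)/6.
Flint substitutes q_B(q_F) into its own profit: π_F = q_F(92 - 3q_F - (79 - 3q_F)/2) - 24q_F = (105/2 - (3/2)q_F)q_F - 24q_F.
Leader FOC: 57/2 - 3q_F = 0, so q_F = 19/2.
Then q_B = (79 - 3·(19/2))/6 = 101/12.
Price P = 92 - 3·(215/12) = 153/4.
Flint's profit: (153/4 - 24)·(19/2) = 1083/8.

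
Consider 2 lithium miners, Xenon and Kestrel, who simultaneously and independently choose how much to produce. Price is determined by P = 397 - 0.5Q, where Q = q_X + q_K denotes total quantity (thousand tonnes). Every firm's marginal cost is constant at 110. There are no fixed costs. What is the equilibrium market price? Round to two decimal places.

205.67

Each firm earns π_i = (397 - 0.5Q)q_i - 110q_i.
Setting ∂π_i/∂q_i = 0 with rivals' quantities fixed: 287 - q_i - (1/2)q_j = 0.
By symmetry each firm produces the same amount; substituting q_j = q_i yields q_i = 287/(3/2) = 574/3.
Total output Q = 1148/3, so price P = 397 - (1/2)·(1148/3) = 617/3.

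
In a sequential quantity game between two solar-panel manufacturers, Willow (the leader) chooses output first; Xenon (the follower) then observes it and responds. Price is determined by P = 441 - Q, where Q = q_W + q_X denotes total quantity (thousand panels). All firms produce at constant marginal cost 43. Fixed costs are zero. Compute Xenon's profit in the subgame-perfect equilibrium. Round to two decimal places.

9900.25

The follower Xenon best-responds to any q_W: π_X = (441 - Q)q_X - 43q_X.
∂π_X/∂q_X = 398 - q_W - 2q_X = 0 gives the reaction function q_X = (398 - q_W)/2.
Willow substitutes q_X(q_W) into its own profit: π_W = q_W(441 - q_W - (398 - q_W)/2) - 43q_W = (242 - (1/2)q_W)q_W - 43q_W.
The leader's first-order condition 199 - q_W = 0 yields q_W = 199.
Then q_X = (398 - 199)/2 = 199/2.
Price P = 441 - 597/2 = 285/2.
Xenon's profit: (285/2 - 43)·(199/2) = 9900.2500.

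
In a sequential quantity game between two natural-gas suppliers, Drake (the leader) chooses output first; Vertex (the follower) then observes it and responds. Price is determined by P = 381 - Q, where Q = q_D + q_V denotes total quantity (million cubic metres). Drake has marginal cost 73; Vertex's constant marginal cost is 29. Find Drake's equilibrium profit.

8712

The follower Vertex best-responds to any q_D: π_V = (381 - Q)q_V - 29q_V.
Follower FOC: 352 - q_D - 2q_V = 0, so q_V(q_D) = (352 - q_D)/2.
The leader anticipates this reaction. Substituting into P = 381 - Q gives P = 205 - (1/2)q_D, so π_D = (205 - (1/2)q_D)q_D - 73q_D.
Leader FOC: 132 - q_D = 0, so q_D = 132.
Then q_V = (352 - 132)/2 = 110.
Price P = 381 - 242 = 139.
Drake's profit: (139 - 73)·132 = 8712.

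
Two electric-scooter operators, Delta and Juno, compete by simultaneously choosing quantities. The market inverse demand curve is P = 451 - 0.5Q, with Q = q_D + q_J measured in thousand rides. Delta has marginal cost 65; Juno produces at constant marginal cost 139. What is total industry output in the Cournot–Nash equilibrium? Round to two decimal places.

465.33

Delta's profit: π_D = (451 - 0.5Q)q_D - (65q_D). Setting ∂π_D/∂q_D = 0: 386 - q_D - (1/2)(q_J) = 0.
Juno's profit: π_J = (451 - 0.5Q)q_J - (139q_J). Setting ∂π_J/∂q_J = 0: 312 - q_J - (1/2)(q_D) = 0.
Rearranging gives the reaction functions q_D = (386 - (1/2)q_J) and q_J = (312 - (1/2)q_D).
Solving the pair: q_D = 920/3, q_J = 476/3.
Total output Q = 920/3 + 476/3 = 1396/3.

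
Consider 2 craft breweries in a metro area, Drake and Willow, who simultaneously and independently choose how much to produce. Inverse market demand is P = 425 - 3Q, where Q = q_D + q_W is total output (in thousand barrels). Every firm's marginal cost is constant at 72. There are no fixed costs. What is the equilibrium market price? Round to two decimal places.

Each firm earns π_i = (425 - 3Q)q_i - 72q_i.
First-order condition (treating rivals' output as given): 353 - 6q_i - 3q_j = 0.
With identical firms every q_j equals q_i, so q_j = q_i and 353 = 9q_i, giving q_i = 353/9.
Total output Q = 706/9, so price P = 425 - 3·(706/9) = 569/3.

189.67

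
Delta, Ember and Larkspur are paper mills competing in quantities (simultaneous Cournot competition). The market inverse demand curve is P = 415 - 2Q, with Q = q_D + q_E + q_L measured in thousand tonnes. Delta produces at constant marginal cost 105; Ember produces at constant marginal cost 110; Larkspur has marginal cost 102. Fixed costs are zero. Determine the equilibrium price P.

Delta's profit: π_D = (415 - 2Q)q_D - (105q_D). Setting ∂π_D/∂q_D = 0: 310 - 4q_D - 2(q_E + q_L) = 0.
Ember's profit: π_E = (415 - 2Q)q_E - (110q_E). Setting ∂π_E/∂q_E = 0: 305 - 4q_E - 2(q_D + q_L) = 0.
Larkspur's first-order condition: 313 - 4q_L - 2(q_D + q_E) = 0.
Summing all 3 equations gives 928 − 8Q = 0, hence Q = 116.
Back-substituting: q_D = (310 − 232)/2 = 39, q_E = (305 − 232)/2 = 73/2, q_L = (313 − 232)/2 = 81/2.
Total output Q = 116, so price P = 415 - 2·116 = 183.

183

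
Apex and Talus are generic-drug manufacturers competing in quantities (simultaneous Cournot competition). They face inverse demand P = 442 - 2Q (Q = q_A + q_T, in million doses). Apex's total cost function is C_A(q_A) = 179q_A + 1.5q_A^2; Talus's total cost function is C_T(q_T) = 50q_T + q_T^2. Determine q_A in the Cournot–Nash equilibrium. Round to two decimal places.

Apex's profit: π_A = (442 - 2Q)q_A - (179q_A + (3/2)q_A²). Setting ∂π_A/∂q_A = 0: 263 - 7q_A - 2(q_T) = 0.
Talus's profit: π_T = (442 - 2Q)q_T - (50q_T + q_T²). Setting ∂π_T/∂q_T = 0: 392 - 6q_T - 2(q_A) = 0.
So q_A = (263 - 2q_T)/7 and q_T = (392 - 2q_A)/6.
Substituting one into the other gives q_A = 397/19 and q_T = 1109/19.

20.89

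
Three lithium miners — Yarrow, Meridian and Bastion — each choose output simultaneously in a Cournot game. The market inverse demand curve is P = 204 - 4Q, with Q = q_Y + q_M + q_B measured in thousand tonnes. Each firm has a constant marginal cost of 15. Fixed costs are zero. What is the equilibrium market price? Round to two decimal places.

A representative firm's profit is π_i = q_i(204 - 4Q) - 15q_i.
First-order condition (treating rivals' output as given): 189 - 8q_i - 4·Σ_{j≠i} q_j = 0.
By symmetry each firm produces the same amount; substituting Σ_{j≠i} q_j = 2q_i yields q_i = 189/16.
Total output Q = 567/16, so price P = 204 - 4·(567/16) = 249/4.

62.25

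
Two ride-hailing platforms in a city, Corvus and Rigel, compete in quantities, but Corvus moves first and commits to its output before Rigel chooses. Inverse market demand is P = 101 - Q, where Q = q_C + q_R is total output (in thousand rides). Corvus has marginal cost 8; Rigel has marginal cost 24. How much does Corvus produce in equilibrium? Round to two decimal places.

54.50

The follower Rigel best-responds to any q_C: π_R = (101 - Q)q_R - 24q_R.
∂π_R/∂q_R = 77 - q_C - 2q_R = 0 gives the reaction function q_R = (77 - q_C)/2.
Corvus substitutes q_R(q_C) into its own profit: π_C = q_C(101 - q_C - (77 - q_C)/2) - 8q_C = (125/2 - (1/2)q_C)q_C - 8q_C.
Leader FOC: 109/2 - q_C = 0, so q_C = 109/2.
Then q_R = (77 - 109/2)/2 = 45/4.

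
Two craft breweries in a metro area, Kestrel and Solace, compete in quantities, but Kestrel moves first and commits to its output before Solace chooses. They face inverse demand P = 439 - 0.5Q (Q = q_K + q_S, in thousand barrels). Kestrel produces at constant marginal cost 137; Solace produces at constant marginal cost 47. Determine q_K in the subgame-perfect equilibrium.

The follower Solace best-responds to any q_K: π_S = (439 - 0.5Q)q_S - 47q_S.
Setting the follower's marginal profit to zero, 392 - (1/2)q_K - q_S = 0, i.e. q_S = (392 - (1/2)q_K).
The leader anticipates this reaction. Substituting into P = 439 - 0.5Q gives P = 243 - (1/4)q_K, so π_K = (243 - (1/4)q_K)q_K - 137q_K.
The leader's first-order condition 106 - (1/2)q_K = 0 yields q_K = 212.
Then q_S = (392 - (1/2)·212) = 286.

212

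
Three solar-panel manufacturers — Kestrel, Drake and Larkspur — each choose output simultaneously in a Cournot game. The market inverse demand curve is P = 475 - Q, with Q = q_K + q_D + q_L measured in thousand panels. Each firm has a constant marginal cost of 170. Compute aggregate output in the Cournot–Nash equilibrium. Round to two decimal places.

228.75

Each firm earns π_i = (475 - Q)q_i - 170q_i.
First-order condition (treating rivals' output as given): 305 - 2q_i - Σ_{j≠i} q_j = 0.
By symmetry each firm produces the same amount; substituting Σ_{j≠i} q_j = 2q_i yields q_i = 305/4.
Total output Q = 305/4 + 305/4 + 305/4 = 915/4.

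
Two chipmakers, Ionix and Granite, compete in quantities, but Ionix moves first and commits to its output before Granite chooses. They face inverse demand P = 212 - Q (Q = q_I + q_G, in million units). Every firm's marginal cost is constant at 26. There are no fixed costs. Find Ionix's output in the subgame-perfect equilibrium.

The follower Granite best-responds to any q_I: π_G = (212 - Q)q_G - 26q_G.
Follower FOC: 186 - q_I - 2q_G = 0, so q_G(q_I) = (186 - q_I)/2.
Ionix substitutes q_G(q_I) into its own profit: π_I = q_I(212 - q_I - (186 - q_I)/2) - 26q_I = (119 - (1/2)q_I)q_I - 26q_I.
Leader FOC: 93 - q_I = 0, so q_I = 93.
Then q_G = (186 - 93)/2 = 93/2.

93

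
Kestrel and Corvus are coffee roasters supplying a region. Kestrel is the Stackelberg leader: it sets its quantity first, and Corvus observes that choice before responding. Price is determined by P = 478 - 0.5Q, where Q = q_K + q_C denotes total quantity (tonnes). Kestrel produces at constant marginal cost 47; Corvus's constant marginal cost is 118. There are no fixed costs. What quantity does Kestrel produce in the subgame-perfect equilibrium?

The follower Corvus best-responds to any q_K: π_C = (478 - 0.5Q)q_C - 118q_C.
Follower FOC: 360 - (1/2)q_K - q_C = 0, so q_C(q_K) = (360 - (1/2)q_K).
Kestrel substitutes q_C(q_K) into its own profit: π_K = q_K(478 - (1/2)q_K - (360 - (1/2)q_K)/2) - 47q_K = (298 - (1/4)q_K)q_K - 47q_K.
Leader FOC: 251 - (1/2)q_K = 0, so q_K = 502.
Then q_C = (360 - (1/2)·502) = 109.

502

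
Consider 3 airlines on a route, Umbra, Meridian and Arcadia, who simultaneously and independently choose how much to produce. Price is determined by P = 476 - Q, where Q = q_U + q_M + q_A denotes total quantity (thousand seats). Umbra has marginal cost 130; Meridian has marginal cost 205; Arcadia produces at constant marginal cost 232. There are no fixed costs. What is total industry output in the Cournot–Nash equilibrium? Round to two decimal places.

Umbra's profit: π_U = (476 - Q)q_U - (130q_U). Setting ∂π_U/∂q_U = 0: 346 - 2q_U - (q_M + q_A) = 0.
Meridian's first-order condition: 271 - 2q_M - (q_U + q_A) = 0.
Arcadia's first-order condition: 244 - 2q_A - (q_U + q_M) = 0.
Adding the 3 first-order conditions: 861 − 4Q = 0, so Q = 861/4.
Back-substituting: q_U = (346 − 861/4) = 523/4, q_M = (271 − 861/4) = 223/4, q_A = (244 − 861/4) = 115/4.
Total output Q = 523/4 + 223/4 + 115/4 = 861/4.

215.25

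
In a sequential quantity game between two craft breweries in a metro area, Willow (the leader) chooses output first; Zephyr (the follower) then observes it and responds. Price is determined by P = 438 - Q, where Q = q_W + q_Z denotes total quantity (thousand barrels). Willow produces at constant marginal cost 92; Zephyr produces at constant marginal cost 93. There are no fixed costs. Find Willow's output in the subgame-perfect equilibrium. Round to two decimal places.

Solve by backward induction. Given q_W, the follower Zephyr maximises π_Z = (438 - q_W - q_Z)q_Z - 93q_Z.
Setting the follower's marginal profit to zero, 345 - q_W - 2q_Z = 0, i.e. q_Z = (345 - q_W)/2.
The leader anticipates this reaction. Substituting into P = 438 - Q gives P = 531/2 - (1/2)q_W, so π_W = (531/2 - (1/2)q_W)q_W - 92q_W.
The leader's first-order condition 347/2 - q_W = 0 yields q_W = 347/2.
Then q_Z = (345 - 347/2)/2 = 343/4.

173.50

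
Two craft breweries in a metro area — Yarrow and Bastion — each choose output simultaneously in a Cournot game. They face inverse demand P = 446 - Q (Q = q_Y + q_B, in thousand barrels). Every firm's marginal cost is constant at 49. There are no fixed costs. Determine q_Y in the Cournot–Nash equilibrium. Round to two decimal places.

A representative firm's profit is π_i = q_i(446 - Q) - 49q_i.
First-order condition (treating rivals' output as given): 397 - 2q_i - q_j = 0.
With identical firms every q_j equals q_i, so q_j = q_i and 397 = 3q_i, giving q_i = 397/3.

132.33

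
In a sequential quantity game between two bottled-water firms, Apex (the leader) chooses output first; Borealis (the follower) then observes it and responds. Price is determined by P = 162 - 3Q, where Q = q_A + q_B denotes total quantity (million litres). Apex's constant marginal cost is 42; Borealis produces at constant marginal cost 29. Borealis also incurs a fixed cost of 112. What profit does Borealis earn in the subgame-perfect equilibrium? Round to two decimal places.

414.69

Solve by backward induction. Given q_A, the follower Borealis maximises π_B = (162 - 3q_A - 3q_B)q_B - 29q_B.
Follower FOC: 133 - 3q_A - 6q_B = 0, so q_B(q_A) = (133 - 3q_A)/6.
The leader anticipates this reaction. Substituting into P = 162 - 3Q gives P = 191/2 - (3/2)q_A, so π_A = (191/2 - (3/2)q_A)q_A - 42q_A.
Leader FOC: 107/2 - 3q_A = 0, so q_A = 107/6.
Then q_B = (133 - 3·(107/6))/6 = 53/4.
Price P = 162 - 3·(373/12) = 275/4.
Borealis's profit: (275/4 - 29)·(53/4) - 112 = 414.6875.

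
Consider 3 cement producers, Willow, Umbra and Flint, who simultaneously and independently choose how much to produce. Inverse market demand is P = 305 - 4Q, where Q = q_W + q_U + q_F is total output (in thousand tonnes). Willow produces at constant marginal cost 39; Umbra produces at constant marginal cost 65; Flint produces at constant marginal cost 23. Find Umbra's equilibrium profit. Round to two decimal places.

462.25

Willow's profit: π_W = (305 - 4Q)q_W - (39q_W). Setting ∂π_W/∂q_W = 0: 266 - 8q_W - 4(q_U + q_F) = 0.
Umbra's first-order condition: 240 - 8q_U - 4(q_W + q_F) = 0.
Flint's profit: π_F = (305 - 4Q)q_F - (23q_F). Setting ∂π_F/∂q_F = 0: 282 - 8q_F - 4(q_W + q_U) = 0.
Summing all 3 equations gives 788 − 16Q = 0, hence Q = 197/4.
Back-substituting: q_W = (266 − 197)/4 = 69/4, q_U = (240 − 197)/4 = 43/4, q_F = (282 − 197)/4 = 85/4.
Price P = 305 - 4·(197/4) = 108.
Umbra's profit: (108 - 65)·(43/4) = 1849/4.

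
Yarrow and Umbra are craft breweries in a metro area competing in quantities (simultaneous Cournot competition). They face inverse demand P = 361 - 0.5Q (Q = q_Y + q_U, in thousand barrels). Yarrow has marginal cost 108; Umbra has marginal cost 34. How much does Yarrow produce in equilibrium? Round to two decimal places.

119.33

Yarrow's profit: π_Y = (361 - 0.5Q)q_Y - (108q_Y). Setting ∂π_Y/∂q_Y = 0: 253 - q_Y - (1/2)(q_U) = 0.
Umbra's first-order condition: 327 - q_U - (1/2)(q_Y) = 0.
Best responses: q_Y = (253 - (1/2)q_U), q_U = (327 - (1/2)q_Y).
Solving the pair: q_Y = 358/3, q_U = 802/3.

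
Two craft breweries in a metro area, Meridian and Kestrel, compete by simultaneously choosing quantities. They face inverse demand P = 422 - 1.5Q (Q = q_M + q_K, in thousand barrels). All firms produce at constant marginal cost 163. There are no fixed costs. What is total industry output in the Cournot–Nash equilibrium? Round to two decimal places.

115.11

A representative firm's profit is π_i = q_i(422 - 1.5Q) - 163q_i.
Setting ∂π_i/∂q_i = 0 with rivals' quantities fixed: 259 - 3q_i - (3/2)q_j = 0.
With identical firms every q_j equals q_i, so q_j = q_i and 259 = (9/2)q_i, giving q_i = 518/9.
Total output Q = 518/9 + 518/9 = 1036/9.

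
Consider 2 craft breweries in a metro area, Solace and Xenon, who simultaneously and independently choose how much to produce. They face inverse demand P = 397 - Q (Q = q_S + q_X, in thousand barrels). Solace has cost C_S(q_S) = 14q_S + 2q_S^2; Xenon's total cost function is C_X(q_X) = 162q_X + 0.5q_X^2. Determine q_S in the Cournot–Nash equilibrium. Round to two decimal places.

53.76

Solace's profit: π_S = (397 - Q)q_S - (14q_S + 2q_S²). Setting ∂π_S/∂q_S = 0: 383 - 6q_S - (q_X) = 0.
Xenon's first-order condition: 235 - 3q_X - (q_S) = 0.
Best responses: q_S = (383 - q_X)/6, q_X = (235 - q_S)/3.
Solving the pair: q_S = 914/17, q_X = 1027/17.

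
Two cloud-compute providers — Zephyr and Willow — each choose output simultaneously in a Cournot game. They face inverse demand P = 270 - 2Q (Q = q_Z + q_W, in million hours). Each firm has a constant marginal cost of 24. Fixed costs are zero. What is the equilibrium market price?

Each firm earns π_i = (270 - 2Q)q_i - 24q_i.
Setting ∂π_i/∂q_i = 0 with rivals' quantities fixed: 246 - 4q_i - 2q_j = 0.
With identical firms every q_j equals q_i, so q_j = q_i and 246 = 6q_i, giving q_i = 41.
Total output Q = 82, so price P = 270 - 2·82 = 106.

106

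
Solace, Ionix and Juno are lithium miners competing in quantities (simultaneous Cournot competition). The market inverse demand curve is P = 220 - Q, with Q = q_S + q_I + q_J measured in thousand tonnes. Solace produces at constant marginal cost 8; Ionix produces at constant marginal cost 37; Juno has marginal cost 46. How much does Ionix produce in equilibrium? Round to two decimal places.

40.75

Solace's profit: π_S = (220 - Q)q_S - (8q_S). Setting ∂π_S/∂q_S = 0: 212 - 2q_S - (q_I + q_J) = 0.
Ionix's profit: π_I = (220 - Q)q_I - (37q_I). Setting ∂π_I/∂q_I = 0: 183 - 2q_I - (q_S + q_J) = 0.
Juno's first-order condition: 174 - 2q_J - (q_S + q_I) = 0.
Adding the 3 first-order conditions: 569 − 4Q = 0, so Q = 569/4.
Back-substituting: q_S = (212 − 569/4) = 279/4, q_I = (183 − 569/4) = 163/4, q_J = (174 − 569/4) = 127/4.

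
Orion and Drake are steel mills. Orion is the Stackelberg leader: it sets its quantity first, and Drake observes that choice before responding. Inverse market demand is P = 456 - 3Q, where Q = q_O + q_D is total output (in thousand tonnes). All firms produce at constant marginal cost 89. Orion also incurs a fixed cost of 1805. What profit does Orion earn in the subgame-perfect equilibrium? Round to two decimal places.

3807.04

Solve by backward induction. Given q_O, the follower Drake maximises π_D = (456 - 3q_O - 3q_D)q_D - 89q_D.
Follower FOC: 367 - 3q_O - 6q_D = 0, so q_D(q_O) = (367 - 3q_O)/6.
Orion substitutes q_D(q_O) into its own profit: π_O = q_O(456 - 3q_O - (367 - 3q_O)/2) - 89q_O = (545/2 - (3/2)q_O)q_O - 89q_O.
Maximising: ∂π_O/∂q_O = 367/2 - 3q_O = 0, giving q_O = 367/6.
Then q_D = (367 - 3·(367/6))/6 = 367/12.
Price P = 456 - 3·(367/4) = 723/4.
Orion's profit: (723/4 - 89)·(367/6) - 1805 = 3807.0417.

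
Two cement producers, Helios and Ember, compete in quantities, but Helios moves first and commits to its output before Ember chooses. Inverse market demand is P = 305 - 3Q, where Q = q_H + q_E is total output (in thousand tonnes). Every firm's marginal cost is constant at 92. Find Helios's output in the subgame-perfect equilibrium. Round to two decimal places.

The follower Ember best-responds to any q_H: π_E = (305 - 3Q)q_E - 92q_E.
Setting the follower's marginal profit to zero, 213 - 3q_H - 6q_E = 0, i.e. q_E = (213 - 3q_H)/6.
Helios substitutes q_E(q_H) into its own profit: π_H = q_H(305 - 3q_H - (213 - 3q_H)/2) - 92q_H = (397/2 - (3/2)q_H)q_H - 92q_H.
The leader's first-order condition 213/2 - 3q_H = 0 yields q_H = 71/2.
Then q_E = (213 - 3·(71/2))/6 = 71/4.

35.50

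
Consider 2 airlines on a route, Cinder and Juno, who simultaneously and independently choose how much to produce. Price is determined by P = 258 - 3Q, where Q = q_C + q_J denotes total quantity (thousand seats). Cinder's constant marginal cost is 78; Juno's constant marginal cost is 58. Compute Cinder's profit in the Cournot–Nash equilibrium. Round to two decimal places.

948.15

Cinder's profit: π_C = (258 - 3Q)q_C - (78q_C). Setting ∂π_C/∂q_C = 0: 180 - 6q_C - 3(q_J) = 0.
Juno's profit: π_J = (258 - 3Q)q_J - (58q_J). Setting ∂π_J/∂q_J = 0: 200 - 6q_J - 3(q_C) = 0.
So q_C = (180 - 3q_J)/6 and q_J = (200 - 3q_C)/6.
Substituting one into the other gives q_C = 160/9 and q_J = 220/9.
Price P = 258 - 3·(380/9) = 394/3.
Cinder's profit: (394/3 - 78)·(160/9) = 948.1481.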